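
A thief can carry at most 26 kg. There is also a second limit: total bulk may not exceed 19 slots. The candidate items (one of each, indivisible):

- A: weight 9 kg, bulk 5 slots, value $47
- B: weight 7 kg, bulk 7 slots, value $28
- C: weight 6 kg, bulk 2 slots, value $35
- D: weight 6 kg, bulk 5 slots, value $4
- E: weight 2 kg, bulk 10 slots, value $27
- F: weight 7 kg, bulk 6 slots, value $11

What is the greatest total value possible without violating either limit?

Feasible sets respecting both limits:
- A+B+C: weight 22, bulk 14, value 110
- A+C+E: weight 17, bulk 17, value 109
- A+C+F: weight 22, bulk 13, value 93
- B+C+E: weight 15, bulk 19, value 90
Best: $110.

$110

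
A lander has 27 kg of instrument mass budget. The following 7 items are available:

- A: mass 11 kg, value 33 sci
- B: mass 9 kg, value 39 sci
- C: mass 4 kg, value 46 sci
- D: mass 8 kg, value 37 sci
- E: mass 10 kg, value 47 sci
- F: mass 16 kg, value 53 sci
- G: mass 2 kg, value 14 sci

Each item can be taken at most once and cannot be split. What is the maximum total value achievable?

146 sci

Check high-value combinations within 27 kg:
- B+C+E+G: mass 9+4+10+2=25, value 39+46+47+14=146
- C+D+E+G: mass 4+8+10+2=24, value 46+37+47+14=144
- A+C+E+G: mass 11+4+10+2=27, value 33+46+47+14=140
- B+C+D+G: mass 9+4+8+2=23, value 39+46+37+14=136
- B+C+E: mass 9+4+10=23, value 39+46+47=132
Best: 146 sci.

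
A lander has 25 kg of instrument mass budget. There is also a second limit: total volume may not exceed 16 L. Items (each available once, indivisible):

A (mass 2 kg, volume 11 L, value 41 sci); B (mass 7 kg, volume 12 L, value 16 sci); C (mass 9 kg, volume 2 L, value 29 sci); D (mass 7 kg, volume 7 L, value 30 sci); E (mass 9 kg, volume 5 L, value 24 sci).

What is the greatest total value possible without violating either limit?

Feasible sets respecting both limits:
- C+D+E: mass 25, volume 14, value 83
- A+C: mass 11, volume 13, value 70
- A+E: mass 11, volume 16, value 65
Best: 83 sci.

83 sci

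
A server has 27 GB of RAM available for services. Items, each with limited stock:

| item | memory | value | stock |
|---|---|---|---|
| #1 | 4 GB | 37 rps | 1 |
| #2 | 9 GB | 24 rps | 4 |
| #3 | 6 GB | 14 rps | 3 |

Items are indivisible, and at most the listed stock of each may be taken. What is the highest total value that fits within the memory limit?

Top feasible selections:
- 1×#1 + 1×#2 + 2×#3: memory 25, value 89
- 1×#1 + 2×#2: memory 22, value 85
- 1×#1 + 3×#3: memory 22, value 79
- 1×#1 + 1×#2 + 1×#3: memory 19, value 75
Best: 89 rps.

89 rps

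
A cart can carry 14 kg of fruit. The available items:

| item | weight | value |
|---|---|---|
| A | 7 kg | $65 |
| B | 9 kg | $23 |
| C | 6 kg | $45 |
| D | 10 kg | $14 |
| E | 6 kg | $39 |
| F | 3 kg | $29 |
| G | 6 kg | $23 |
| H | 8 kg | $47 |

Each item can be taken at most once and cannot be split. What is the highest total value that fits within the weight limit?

$110

Check high-value combinations within 14 kg:
- A+C: weight 7+6=13, value 65+45=110
- A+E: weight 7+6=13, value 65+39=104
- A+F: weight 7+3=10, value 65+29=94
- C+H: weight 6+8=14, value 45+47=92
Best: $110.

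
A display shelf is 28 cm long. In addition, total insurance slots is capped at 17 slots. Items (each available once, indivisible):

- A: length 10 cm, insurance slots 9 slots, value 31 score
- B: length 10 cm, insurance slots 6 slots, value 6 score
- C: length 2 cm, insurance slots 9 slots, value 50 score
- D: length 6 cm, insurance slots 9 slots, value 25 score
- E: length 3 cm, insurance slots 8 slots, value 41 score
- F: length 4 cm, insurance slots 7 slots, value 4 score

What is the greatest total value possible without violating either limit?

Feasible sets respecting both limits:
- C+E: length 5, insurance slots 17, value 91
- A+E: length 13, insurance slots 17, value 72
- D+E: length 9, insurance slots 17, value 66
- B+C: length 12, insurance slots 15, value 56
Best: 91 score.

91 score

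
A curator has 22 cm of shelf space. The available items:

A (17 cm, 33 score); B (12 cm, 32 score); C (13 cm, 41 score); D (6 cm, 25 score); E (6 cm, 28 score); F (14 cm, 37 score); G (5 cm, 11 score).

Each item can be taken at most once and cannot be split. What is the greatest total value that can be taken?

69 score

Check high-value combinations within 22 cm:
- C+E: length 13+6=19, value 41+28=69
- C+D: length 13+6=19, value 41+25=66
- E+F: length 6+14=20, value 28+37=65
- D+E+G: length 6+6+5=17, value 25+28+11=64
- D+F: length 6+14=20, value 25+37=62
Best: 69 score.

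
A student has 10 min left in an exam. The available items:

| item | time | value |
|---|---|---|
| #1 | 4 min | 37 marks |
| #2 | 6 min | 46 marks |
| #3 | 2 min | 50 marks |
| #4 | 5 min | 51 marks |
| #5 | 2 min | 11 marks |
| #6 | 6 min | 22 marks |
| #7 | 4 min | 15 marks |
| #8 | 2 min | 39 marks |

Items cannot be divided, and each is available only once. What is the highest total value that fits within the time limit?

Check high-value combinations within 10 min:
- #3+#4+#8: time 2+5+2=9, value 50+51+39=140
- #1+#3+#5+#8: time 4+2+2+2=10, value 37+50+11+39=137
- #2+#3+#8: time 6+2+2=10, value 46+50+39=135
Best: 140 marks.

140 marks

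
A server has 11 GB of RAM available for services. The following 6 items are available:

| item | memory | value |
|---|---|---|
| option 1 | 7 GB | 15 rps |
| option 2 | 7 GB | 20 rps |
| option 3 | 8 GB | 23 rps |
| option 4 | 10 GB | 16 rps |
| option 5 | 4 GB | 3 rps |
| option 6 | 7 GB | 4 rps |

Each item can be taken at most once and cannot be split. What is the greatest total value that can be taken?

23 rps

Check high-value combinations within 11 GB:
- option 3: memory 8, value 23
- option 2+option 5: memory 7+4=11, value 20+3=23
- option 2: memory 7, value 20
- option 1+option 5: memory 7+4=11, value 15+3=18
Best: 23 rps.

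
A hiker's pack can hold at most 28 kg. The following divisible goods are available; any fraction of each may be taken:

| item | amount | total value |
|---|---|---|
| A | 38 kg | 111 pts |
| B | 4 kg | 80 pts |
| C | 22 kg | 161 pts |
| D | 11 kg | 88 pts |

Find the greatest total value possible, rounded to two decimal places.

Take in order of value per unit:
- B (80/4 per unit): all 4 → value 80, running total 80.00
- D (88/11 per unit): all 11 → value 88, running total 168.00
- C (161/22 per unit): 13 of 22 → value 13×161/22 = 95.1364, running total 263.14
Total 263.14.

263.14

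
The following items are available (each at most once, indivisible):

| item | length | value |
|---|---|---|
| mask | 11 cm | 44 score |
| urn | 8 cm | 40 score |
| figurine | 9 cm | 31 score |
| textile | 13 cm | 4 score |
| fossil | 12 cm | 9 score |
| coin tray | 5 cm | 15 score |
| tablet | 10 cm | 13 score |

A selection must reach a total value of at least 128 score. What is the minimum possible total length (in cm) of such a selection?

33

Subsets with value ≥ 128, sorted by total length:
- mask+urn+figurine+coin tray: length 33, value 130
- mask+urn+figurine+tablet: length 38, value 128
- mask+urn+figurine+coin tray+tablet: length 43, value 143
Minimum length: 33 cm.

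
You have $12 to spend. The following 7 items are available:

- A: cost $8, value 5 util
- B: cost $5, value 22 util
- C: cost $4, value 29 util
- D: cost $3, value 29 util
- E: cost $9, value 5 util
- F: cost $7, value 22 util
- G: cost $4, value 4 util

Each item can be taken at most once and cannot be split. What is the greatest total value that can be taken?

Check high-value combinations within $12:
- B+C+D: cost 5+4+3=12, value 22+29+29=80
- C+D+G: cost 4+3+4=11, value 29+29+4=62
- C+D: cost 4+3=7, value 29+29=58
Best: 80 util.

80 util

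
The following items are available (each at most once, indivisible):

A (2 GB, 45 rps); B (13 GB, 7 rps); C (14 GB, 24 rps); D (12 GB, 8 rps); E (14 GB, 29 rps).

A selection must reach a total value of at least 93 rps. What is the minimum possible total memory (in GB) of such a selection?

30

Subsets with value ≥ 93, sorted by total memory:
- A+C+E: memory 30, value 98
- A+C+D+E: memory 42, value 106
- A+B+C+E: memory 43, value 105
- A+B+C+D+E: memory 55, value 113
Minimum memory: 30 GB.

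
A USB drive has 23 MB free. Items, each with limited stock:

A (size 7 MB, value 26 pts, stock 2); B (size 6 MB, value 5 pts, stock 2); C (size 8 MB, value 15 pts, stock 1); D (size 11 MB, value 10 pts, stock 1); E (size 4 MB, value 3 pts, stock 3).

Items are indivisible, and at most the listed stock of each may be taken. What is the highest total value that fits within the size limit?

67 pts

Top feasible selections:
- 2×A + 1×C: size 22, value 67
- 2×A + 2×E: size 22, value 58
- 2×A + 1×B: size 20, value 57
Best: 67 pts.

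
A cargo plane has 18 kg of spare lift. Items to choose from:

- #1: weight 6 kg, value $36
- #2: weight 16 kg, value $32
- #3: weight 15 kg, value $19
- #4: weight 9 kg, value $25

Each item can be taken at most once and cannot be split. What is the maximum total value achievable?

$61

Check high-value combinations within 18 kg:
- #1+#4: weight 6+9=15, value 36+25=61
- #1: weight 6, value 36
- #2: weight 16, value 32
- #4: weight 9, value 25
- #3: weight 15, value 19
Best: $61.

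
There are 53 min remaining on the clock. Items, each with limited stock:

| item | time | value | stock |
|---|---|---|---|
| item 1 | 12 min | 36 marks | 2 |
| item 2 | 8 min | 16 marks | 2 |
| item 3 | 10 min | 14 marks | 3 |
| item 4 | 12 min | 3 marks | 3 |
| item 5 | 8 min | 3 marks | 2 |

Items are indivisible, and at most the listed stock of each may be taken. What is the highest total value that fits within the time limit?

118 marks

Top feasible selections:
- 2×item 1 + 2×item 2 + 1×item 3: time 50, value 118
- 2×item 1 + 1×item 2 + 2×item 3: time 52, value 116
- 2×item 1 + 2×item 2 + 1×item 5: time 48, value 107
- 2×item 1 + 2×item 2 + 1×item 4: time 52, value 107
Best: 118 marks.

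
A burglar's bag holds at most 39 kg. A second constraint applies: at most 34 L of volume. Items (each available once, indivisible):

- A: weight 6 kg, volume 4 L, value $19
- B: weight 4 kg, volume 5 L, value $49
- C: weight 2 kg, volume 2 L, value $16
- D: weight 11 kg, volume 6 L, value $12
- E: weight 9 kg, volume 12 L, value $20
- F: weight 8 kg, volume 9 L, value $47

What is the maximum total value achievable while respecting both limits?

$151

Feasible sets respecting both limits:
- A+B+C+E+F: weight 29, volume 32, value 151
- B+C+D+E+F: weight 34, volume 34, value 144
- A+B+C+D+F: weight 31, volume 26, value 143
Best: $151.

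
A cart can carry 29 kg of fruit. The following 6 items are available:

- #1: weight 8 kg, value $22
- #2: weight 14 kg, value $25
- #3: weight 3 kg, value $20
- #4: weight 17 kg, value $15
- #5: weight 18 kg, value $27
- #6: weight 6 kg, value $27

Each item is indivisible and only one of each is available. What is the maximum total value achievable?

Check high-value combinations within 29 kg:
- #3+#5+#6: weight 3+18+6=27, value 20+27+27=74
- #1+#2+#6: weight 8+14+6=28, value 22+25+27=74
- #2+#3+#6: weight 14+3+6=23, value 25+20+27=72
- #1+#3+#6: weight 8+3+6=17, value 22+20+27=69
- #1+#3+#5: weight 8+3+18=29, value 22+20+27=69
Best: $74.

$74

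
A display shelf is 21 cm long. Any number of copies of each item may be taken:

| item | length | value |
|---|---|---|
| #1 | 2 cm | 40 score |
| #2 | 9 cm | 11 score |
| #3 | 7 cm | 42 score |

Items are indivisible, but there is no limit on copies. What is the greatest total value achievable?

400 score

Best value-per-unit is #1 at 40/2, and filling with it alone uses length 10×2=20. No mix of the others beats 10×40 = 400.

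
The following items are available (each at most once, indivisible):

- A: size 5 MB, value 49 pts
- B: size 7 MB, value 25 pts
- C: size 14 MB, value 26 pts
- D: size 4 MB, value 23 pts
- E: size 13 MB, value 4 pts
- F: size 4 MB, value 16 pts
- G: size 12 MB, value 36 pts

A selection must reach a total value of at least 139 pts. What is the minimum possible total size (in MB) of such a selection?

32

Subsets with value ≥ 139, sorted by total size:
- A+B+D+F+G: size 32, value 149
- A+B+C+D+F: size 34, value 139
- A+C+D+F+G: size 39, value 150
- A+B+C+D+G: size 42, value 159
Minimum size: 32 MB.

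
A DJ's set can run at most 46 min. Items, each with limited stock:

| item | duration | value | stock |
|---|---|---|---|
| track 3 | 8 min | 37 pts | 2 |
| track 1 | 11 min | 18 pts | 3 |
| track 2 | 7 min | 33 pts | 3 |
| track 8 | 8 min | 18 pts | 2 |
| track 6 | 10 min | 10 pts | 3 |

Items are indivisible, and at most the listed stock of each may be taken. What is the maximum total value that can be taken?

191 pts

Best selections within duration 46 and stock limits:
- 2×track 3 + 3×track 2 + 1×track 8: duration 45, value 191
- 2×track 3 + 2×track 2 + 2×track 8: duration 46, value 176
- 2×track 3 + 3×track 2: duration 37, value 173
- 1×track 3 + 3×track 2 + 2×track 8: duration 45, value 172
Best: 191 pts.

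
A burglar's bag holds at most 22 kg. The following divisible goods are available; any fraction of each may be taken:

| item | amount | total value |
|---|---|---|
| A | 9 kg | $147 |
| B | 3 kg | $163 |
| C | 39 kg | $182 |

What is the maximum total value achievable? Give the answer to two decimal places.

356.67

Take in order of value per unit:
- B (163/3 per unit): all 3 → value 163, running total 163.00
- A (147/9 per unit): all 9 → value 147, running total 310.00
- C (182/39 per unit): 10 of 39 → value 10×182/39 = 46.6667, running total 356.67
Total 356.67.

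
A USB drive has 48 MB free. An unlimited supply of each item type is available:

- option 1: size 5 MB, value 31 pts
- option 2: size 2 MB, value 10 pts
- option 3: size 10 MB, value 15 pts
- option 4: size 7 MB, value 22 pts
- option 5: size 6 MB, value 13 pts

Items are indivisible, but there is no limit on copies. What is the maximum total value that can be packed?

Best value-per-unit is option 1 at 31/5; filling with it alone gives 9×31 = 279.
Optimal mix: 9×option 1 + 1×option 2 → size 47, value 289.

289 pts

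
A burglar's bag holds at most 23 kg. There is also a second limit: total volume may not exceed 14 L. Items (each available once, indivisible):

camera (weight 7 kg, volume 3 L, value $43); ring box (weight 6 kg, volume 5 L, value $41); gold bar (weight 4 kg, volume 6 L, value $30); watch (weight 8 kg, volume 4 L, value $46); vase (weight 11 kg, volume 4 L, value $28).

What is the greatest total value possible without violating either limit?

Feasible sets respecting both limits:
- camera+ring box+watch: weight 21, volume 12, value 130
- camera+gold bar+watch: weight 19, volume 13, value 119
- camera+ring box+gold bar: weight 17, volume 14, value 114
- gold bar+watch+vase: weight 23, volume 14, value 104
Best: $130.

$130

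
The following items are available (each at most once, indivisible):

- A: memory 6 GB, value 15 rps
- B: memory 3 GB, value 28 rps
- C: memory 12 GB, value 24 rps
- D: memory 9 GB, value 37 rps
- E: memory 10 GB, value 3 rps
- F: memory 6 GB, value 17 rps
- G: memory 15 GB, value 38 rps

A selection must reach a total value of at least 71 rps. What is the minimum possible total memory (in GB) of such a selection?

18

Subsets with value ≥ 71, sorted by total memory:
- B+D+F: memory 18, value 82
- A+B+D: memory 18, value 80
- A+B+D+F: memory 24, value 97
- B+C+D: memory 24, value 89
Minimum memory: 18 GB.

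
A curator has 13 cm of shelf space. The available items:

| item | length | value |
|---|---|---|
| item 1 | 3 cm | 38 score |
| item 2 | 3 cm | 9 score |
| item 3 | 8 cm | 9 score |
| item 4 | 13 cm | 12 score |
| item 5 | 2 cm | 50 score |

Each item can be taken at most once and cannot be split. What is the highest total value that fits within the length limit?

97 score

Check high-value combinations within 13 cm:
- item 1+item 2+item 5: length 3+3+2=8, value 38+9+50=97
- item 1+item 3+item 5: length 3+8+2=13, value 38+9+50=97
- item 1+item 5: length 3+2=5, value 38+50=88
- item 2+item 3+item 5: length 3+8+2=13, value 9+9+50=68
Best: 97 score.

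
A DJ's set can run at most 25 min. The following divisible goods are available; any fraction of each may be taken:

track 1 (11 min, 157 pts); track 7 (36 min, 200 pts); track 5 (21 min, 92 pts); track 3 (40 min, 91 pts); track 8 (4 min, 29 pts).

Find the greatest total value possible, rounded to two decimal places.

241.56

Take in order of value per unit:
- track 1 (157/11 per unit): all 11 → value 157, running total 157.00
- track 8 (29/4 per unit): all 4 → value 29, running total 186.00
- track 7 (200/36 per unit): 10 of 36 → value 10×200/36 = 55.5556, running total 241.56
Total 241.56.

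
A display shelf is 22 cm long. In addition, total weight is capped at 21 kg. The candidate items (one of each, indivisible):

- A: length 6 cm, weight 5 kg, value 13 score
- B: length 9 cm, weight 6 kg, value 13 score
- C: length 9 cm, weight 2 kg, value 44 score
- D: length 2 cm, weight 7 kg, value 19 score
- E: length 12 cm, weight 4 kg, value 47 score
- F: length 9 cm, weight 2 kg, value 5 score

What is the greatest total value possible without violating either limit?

Feasible sets respecting both limits:
- C+E: length 21, weight 6, value 91
- A+D+E: length 20, weight 16, value 79
- A+C+D: length 17, weight 14, value 76
- B+C+D: length 20, weight 15, value 76
Best: 91 score.

91 score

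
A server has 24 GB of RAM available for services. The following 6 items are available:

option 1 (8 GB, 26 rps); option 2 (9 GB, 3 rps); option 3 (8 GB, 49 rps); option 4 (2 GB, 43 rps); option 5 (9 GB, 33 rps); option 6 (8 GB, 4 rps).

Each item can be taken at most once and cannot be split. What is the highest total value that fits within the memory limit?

Check high-value combinations within 24 GB:
- option 3+option 4+option 5: memory 8+2+9=19, value 49+43+33=125
- option 1+option 3+option 4: memory 8+8+2=18, value 26+49+43=118
- option 1+option 4+option 5: memory 8+2+9=19, value 26+43+33=102
- option 3+option 4+option 6: memory 8+2+8=18, value 49+43+4=96
Best: 125 rps.

125 rps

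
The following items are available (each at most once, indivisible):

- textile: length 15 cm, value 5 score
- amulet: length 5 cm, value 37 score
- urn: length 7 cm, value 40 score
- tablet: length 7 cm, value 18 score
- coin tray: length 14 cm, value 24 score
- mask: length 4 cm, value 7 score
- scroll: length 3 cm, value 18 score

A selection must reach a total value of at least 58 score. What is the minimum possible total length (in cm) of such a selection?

Subsets with value ≥ 58, sorted by total length:
- urn+scroll: length 10, value 58
- amulet+urn: length 12, value 77
- amulet+mask+scroll: length 12, value 62
- urn+mask+scroll: length 14, value 65
Minimum length: 10 cm.

10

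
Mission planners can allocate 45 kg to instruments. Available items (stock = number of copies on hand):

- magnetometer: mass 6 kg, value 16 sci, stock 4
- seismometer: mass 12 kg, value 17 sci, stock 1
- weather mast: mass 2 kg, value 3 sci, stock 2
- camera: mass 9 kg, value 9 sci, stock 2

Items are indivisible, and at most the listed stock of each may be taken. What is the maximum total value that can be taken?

Top feasible selections:
- 4×magnetometer + 1×seismometer + 1×camera: mass 45, value 90
- 4×magnetometer + 1×seismometer + 2×weather mast: mass 40, value 87
Best: 90 sci.

90 sci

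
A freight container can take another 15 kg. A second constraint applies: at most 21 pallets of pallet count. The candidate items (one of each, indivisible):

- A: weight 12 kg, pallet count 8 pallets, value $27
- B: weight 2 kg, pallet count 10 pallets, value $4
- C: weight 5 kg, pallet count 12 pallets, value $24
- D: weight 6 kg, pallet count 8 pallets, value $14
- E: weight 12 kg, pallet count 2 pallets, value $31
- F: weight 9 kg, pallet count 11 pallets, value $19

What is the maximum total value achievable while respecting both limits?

$38

Feasible sets respecting both limits:
- C+D: weight 11, pallet count 20, value 38
- B+E: weight 14, pallet count 12, value 35
- D+F: weight 15, pallet count 19, value 33
Best: $38.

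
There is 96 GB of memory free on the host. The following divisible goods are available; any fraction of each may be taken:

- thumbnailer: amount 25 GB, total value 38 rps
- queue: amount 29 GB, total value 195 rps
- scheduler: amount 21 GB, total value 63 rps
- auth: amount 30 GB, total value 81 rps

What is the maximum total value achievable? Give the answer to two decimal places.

363.32

Take in order of value per unit:
- queue (195/29 per unit): all 29 → value 195, running total 195.00
- scheduler (63/21 per unit): all 21 → value 63, running total 258.00
- auth (81/30 per unit): all 30 → value 81, running total 339.00
- thumbnailer (38/25 per unit): 16 of 25 → value 16×38/25 = 24.3200, running total 363.32
Total 363.32.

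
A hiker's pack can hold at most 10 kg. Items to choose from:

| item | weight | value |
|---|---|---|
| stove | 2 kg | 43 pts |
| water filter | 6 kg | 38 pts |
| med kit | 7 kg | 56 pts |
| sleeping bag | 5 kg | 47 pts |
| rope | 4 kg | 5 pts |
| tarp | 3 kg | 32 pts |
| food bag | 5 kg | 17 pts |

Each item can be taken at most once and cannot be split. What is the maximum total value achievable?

This is a 0/1 knapsack; check combinations near the capacity.
- stove+sleeping bag+tarp: weight 2+5+3=10, value 43+47+32=122
- stove+med kit: weight 2+7=9, value 43+56=99
- stove+tarp+food bag: weight 2+3+5=10, value 43+32+17=92
Best: 122 pts.

122 pts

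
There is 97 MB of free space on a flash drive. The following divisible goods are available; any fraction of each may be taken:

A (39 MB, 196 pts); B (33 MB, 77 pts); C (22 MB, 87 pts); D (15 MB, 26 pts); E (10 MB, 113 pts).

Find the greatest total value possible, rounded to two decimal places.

456.67

Take in order of value per unit:
- E (113/10 per unit): all 10 → value 113, running total 113.00
- A (196/39 per unit): all 39 → value 196, running total 309.00
- C (87/22 per unit): all 22 → value 87, running total 396.00
- B (77/33 per unit): 26 of 33 → value 26×77/33 = 60.6667, running total 456.67
Total 456.67.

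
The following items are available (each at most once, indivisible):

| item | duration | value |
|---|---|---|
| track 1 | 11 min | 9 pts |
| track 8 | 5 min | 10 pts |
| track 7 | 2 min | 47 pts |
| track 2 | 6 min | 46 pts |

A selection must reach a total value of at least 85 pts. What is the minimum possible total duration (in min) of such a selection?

8

Subsets with value ≥ 85, sorted by total duration:
- track 7+track 2: duration 8, value 93
- track 8+track 7+track 2: duration 13, value 103
- track 1+track 7+track 2: duration 19, value 102
Minimum duration: 8 min.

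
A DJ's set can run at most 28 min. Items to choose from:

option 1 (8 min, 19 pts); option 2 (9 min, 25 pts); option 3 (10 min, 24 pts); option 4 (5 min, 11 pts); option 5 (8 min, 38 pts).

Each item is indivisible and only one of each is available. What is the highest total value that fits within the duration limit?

Check high-value combinations within 28 min:
- option 2+option 3+option 5: duration 9+10+8=27, value 25+24+38=87
- option 1+option 2+option 5: duration 8+9+8=25, value 19+25+38=82
- option 1+option 3+option 5: duration 8+10+8=26, value 19+24+38=81
- option 2+option 4+option 5: duration 9+5+8=22, value 25+11+38=74
- option 3+option 4+option 5: duration 10+5+8=23, value 24+11+38=73
Best: 87 pts.

87 pts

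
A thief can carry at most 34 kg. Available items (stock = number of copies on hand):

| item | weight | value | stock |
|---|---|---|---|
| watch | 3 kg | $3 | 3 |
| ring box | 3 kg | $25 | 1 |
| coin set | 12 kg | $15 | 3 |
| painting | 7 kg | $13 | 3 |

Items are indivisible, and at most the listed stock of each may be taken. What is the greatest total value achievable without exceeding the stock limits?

$73

Top feasible selections:
- 3×watch + 1×ring box + 3×painting: weight 33, value 73
- 2×watch + 1×ring box + 3×painting: weight 30, value 70
- 1×watch + 1×ring box + 1×coin set + 2×painting: weight 32, value 69
Best: $73.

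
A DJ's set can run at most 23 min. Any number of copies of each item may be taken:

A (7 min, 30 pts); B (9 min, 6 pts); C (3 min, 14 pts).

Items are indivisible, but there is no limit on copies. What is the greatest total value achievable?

102 pts

Best value-per-unit is C at 14/3; filling with it alone gives 7×14 = 98.
Optimal mix: 2×A + 3×C → duration 23, value 102.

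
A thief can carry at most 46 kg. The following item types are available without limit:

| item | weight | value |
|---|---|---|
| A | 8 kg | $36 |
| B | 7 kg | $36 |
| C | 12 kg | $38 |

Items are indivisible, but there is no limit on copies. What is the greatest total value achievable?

Best value-per-unit is B at 36/7; filling with it alone gives 6×36 = 216.
Optimal mix: 4×A + 2×B → weight 46, value 216.

$216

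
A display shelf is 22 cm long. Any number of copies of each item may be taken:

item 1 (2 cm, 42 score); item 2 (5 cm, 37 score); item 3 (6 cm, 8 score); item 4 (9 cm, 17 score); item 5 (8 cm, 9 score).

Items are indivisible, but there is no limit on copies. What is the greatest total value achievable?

462 score

Best value-per-unit is item 1 at 42/2, and filling with it alone uses length 11×2=22. No mix of the others beats 11×42 = 462.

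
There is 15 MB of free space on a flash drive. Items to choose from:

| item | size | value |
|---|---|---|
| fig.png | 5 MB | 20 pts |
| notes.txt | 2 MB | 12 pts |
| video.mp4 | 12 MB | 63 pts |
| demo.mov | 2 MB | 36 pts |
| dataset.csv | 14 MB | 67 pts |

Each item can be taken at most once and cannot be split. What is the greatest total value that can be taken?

99 pts

Check high-value combinations within 15 MB:
- video.mp4+demo.mov: size 12+2=14, value 63+36=99
- notes.txt+video.mp4: size 2+12=14, value 12+63=75
- fig.png+notes.txt+demo.mov: size 5+2+2=9, value 20+12+36=68
- dataset.csv: size 14, value 67
Best: 99 pts.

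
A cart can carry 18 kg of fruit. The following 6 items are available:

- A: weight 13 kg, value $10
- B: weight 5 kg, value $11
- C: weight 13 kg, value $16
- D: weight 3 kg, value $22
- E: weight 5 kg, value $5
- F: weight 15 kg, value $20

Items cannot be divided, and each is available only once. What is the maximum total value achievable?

Check high-value combinations within 18 kg:
- D+F: weight 3+15=18, value 22+20=42
- B+D+E: weight 5+3+5=13, value 11+22+5=38
- C+D: weight 13+3=16, value 16+22=38
- B+D: weight 5+3=8, value 11+22=33
Best: $42.

$42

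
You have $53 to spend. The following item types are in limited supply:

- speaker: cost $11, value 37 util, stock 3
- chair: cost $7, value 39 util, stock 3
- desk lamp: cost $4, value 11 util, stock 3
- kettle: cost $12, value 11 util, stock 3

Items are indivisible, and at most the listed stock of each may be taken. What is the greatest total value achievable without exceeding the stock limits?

213 util

Top feasible selections:
- 2×speaker + 3×chair + 2×desk lamp: cost 51, value 213
- 2×speaker + 3×chair + 1×desk lamp: cost 47, value 202
Best: 213 util.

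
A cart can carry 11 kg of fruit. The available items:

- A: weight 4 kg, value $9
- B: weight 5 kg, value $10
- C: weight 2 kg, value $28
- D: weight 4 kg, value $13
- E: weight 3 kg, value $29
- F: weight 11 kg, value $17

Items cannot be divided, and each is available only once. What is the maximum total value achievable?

$70

This is a 0/1 knapsack; check combinations near the capacity.
- C+D+E: weight 2+4+3=9, value 28+13+29=70
- B+C+E: weight 5+2+3=10, value 10+28+29=67
- A+C+E: weight 4+2+3=9, value 9+28+29=66
- C+E: weight 2+3=5, value 28+29=57
- B+C+D: weight 5+2+4=11, value 10+28+13=51
Best: $70.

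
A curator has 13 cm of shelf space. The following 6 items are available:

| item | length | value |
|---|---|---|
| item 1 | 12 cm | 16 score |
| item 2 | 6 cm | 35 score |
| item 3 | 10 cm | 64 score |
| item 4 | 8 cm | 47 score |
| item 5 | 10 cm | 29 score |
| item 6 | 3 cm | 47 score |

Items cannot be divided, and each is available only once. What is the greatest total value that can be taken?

Check high-value combinations within 13 cm:
- item 3+item 6: length 10+3=13, value 64+47=111
- item 4+item 6: length 8+3=11, value 47+47=94
- item 2+item 6: length 6+3=9, value 35+47=82
- item 5+item 6: length 10+3=13, value 29+47=76
Best: 111 score.

111 score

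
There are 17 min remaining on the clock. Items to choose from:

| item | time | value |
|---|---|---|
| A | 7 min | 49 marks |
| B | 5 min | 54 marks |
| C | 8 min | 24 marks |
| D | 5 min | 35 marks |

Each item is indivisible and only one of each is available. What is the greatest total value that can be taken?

Check high-value combinations within 17 min:
- A+B+D: time 7+5+5=17, value 49+54+35=138
- A+B: time 7+5=12, value 49+54=103
- B+D: time 5+5=10, value 54+35=89
- A+D: time 7+5=12, value 49+35=84
Best: 138 marks.

138 marks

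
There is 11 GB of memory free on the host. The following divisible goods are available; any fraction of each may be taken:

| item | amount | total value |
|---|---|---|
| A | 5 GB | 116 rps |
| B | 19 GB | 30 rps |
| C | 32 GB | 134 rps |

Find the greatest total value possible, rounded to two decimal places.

Take in order of value per unit:
- A (116/5 per unit): all 5 → value 116, running total 116.00
- C (134/32 per unit): 6 of 32 → value 6×134/32 = 25.1250, running total 141.13
Total 141.13.

141.13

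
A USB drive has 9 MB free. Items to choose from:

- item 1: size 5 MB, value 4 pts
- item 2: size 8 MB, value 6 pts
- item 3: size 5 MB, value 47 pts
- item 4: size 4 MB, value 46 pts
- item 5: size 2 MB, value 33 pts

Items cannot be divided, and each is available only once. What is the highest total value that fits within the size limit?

93 pts

Check high-value combinations within 9 MB:
- item 3+item 4: size 5+4=9, value 47+46=93
- item 3+item 5: size 5+2=7, value 47+33=80
- item 4+item 5: size 4+2=6, value 46+33=79
- item 1+item 4: size 5+4=9, value 4+46=50
- item 3: size 5, value 47
Best: 93 pts.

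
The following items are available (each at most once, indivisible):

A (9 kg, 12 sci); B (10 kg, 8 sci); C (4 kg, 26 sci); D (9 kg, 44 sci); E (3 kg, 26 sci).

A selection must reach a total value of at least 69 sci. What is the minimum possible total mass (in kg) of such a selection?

Subsets with value ≥ 69, sorted by total mass:
- D+E: mass 12, value 70
- C+D: mass 13, value 70
- C+D+E: mass 16, value 96
- A+D+E: mass 21, value 82
Minimum mass: 12 kg.

12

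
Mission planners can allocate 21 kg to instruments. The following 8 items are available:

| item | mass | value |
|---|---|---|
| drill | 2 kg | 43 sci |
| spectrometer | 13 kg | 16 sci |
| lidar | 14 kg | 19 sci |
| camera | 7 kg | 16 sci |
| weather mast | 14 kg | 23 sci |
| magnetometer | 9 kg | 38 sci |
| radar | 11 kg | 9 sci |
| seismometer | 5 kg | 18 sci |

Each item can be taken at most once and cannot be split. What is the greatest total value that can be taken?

99 sci

Check high-value combinations within 21 kg:
- drill+magnetometer+seismometer: mass 2+9+5=16, value 43+38+18=99
- drill+camera+magnetometer: mass 2+7+9=18, value 43+16+38=97
- drill+weather mast+seismometer: mass 2+14+5=21, value 43+23+18=84
- drill+magnetometer: mass 2+9=11, value 43+38=81
Best: 99 sci.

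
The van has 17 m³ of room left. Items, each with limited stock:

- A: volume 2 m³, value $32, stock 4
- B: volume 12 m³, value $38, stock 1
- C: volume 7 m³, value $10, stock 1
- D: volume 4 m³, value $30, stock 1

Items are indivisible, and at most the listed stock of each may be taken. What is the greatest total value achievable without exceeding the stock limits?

$158

Best selections within volume 17 and stock limits:
- 4×A + 1×D: volume 12, value 158
- 4×A + 1×C: volume 15, value 138
- 3×A + 1×C + 1×D: volume 17, value 136
Best: $158.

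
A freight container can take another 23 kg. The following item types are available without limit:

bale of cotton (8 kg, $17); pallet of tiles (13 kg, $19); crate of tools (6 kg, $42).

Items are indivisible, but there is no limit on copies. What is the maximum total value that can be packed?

$126

Best value-per-unit is crate of tools at 42/6, and filling with it alone uses weight 3×6=18. No mix of the others beats 3×42 = 126.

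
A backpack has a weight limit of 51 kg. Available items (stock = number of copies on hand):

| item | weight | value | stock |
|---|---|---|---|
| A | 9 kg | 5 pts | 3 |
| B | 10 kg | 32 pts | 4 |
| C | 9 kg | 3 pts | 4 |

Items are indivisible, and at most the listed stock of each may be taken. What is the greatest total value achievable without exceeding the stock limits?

133 pts

Best selections within weight 51 and stock limits:
- 1×A + 4×B: weight 49, value 133
- 4×B + 1×C: weight 49, value 131
Best: 133 pts.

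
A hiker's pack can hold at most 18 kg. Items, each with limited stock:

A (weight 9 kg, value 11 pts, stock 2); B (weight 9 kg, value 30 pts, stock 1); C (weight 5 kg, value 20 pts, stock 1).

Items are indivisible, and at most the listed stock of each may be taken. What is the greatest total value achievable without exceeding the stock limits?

50 pts

Top feasible selections:
- 1×B + 1×C: weight 14, value 50
- 1×A + 1×B: weight 18, value 41
- 1×A + 1×C: weight 14, value 31
Best: 50 pts.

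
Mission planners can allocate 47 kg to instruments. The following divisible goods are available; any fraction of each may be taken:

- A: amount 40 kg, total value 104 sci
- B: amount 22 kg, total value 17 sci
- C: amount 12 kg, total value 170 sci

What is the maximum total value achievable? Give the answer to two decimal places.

261.00

Take in order of value per unit:
- C (170/12 per unit): all 12 → value 170, running total 170.00
- A (104/40 per unit): 35 of 40 → value 35×104/40 = 91.0000, running total 261.00
Total 261.00.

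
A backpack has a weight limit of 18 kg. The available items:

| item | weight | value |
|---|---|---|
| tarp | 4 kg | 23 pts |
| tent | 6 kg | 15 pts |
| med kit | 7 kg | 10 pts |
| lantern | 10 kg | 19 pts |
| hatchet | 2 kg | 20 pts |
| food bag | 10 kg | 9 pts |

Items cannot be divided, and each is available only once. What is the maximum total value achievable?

62 pts

Check high-value combinations within 18 kg:
- tarp+lantern+hatchet: weight 4+10+2=16, value 23+19+20=62
- tarp+tent+hatchet: weight 4+6+2=12, value 23+15+20=58
- tent+lantern+hatchet: weight 6+10+2=18, value 15+19+20=54
Best: 62 pts.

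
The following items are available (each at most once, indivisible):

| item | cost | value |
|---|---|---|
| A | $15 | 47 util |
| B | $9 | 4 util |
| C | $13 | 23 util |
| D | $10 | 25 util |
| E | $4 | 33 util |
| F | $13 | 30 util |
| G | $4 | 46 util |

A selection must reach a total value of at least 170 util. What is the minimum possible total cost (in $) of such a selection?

Subsets with value ≥ 170, sorted by total cost:
- A+D+E+F+G: cost 46, value 181
- A+C+D+E+G: cost 46, value 174
- A+C+E+F+G: cost 49, value 179
Minimum cost: 46 $.

46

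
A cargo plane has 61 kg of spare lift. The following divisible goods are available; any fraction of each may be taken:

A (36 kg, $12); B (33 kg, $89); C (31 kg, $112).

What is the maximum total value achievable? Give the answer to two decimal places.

192.91

Take in order of value per unit:
- C (112/31 per unit): all 31 → value 112, running total 112.00
- B (89/33 per unit): 30 of 33 → value 30×89/33 = 80.9091, running total 192.91
Total 192.91.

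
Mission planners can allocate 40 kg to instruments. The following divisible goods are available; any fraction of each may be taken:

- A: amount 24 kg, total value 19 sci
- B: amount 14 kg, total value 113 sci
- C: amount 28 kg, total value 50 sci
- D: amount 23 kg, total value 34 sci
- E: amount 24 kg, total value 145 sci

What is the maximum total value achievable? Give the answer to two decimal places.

261.57

Take in order of value per unit:
- B (113/14 per unit): all 14 → value 113, running total 113.00
- E (145/24 per unit): all 24 → value 145, running total 258.00
- C (50/28 per unit): 2 of 28 → value 2×50/28 = 3.5714, running total 261.57
Total 261.57.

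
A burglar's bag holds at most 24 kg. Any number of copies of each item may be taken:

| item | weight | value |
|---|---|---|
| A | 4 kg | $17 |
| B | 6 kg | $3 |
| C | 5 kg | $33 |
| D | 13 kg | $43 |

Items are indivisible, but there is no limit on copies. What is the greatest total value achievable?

$149

Best value-per-unit is C at 33/5; filling with it alone gives 4×33 = 132.
Optimal mix: 1×A + 4×C → weight 24, value 149.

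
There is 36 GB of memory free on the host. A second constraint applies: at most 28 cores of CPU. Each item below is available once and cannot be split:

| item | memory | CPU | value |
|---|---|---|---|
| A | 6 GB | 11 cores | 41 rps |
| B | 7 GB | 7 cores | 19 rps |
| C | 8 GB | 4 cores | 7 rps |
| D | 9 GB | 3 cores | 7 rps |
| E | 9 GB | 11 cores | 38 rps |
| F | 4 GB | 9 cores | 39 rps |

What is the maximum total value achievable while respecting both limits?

99 rps

Feasible sets respecting both limits:
- A+B+F: memory 17, CPU 27, value 99
- B+E+F: memory 20, CPU 27, value 96
- A+C+D+F: memory 27, CPU 27, value 94
- C+D+E+F: memory 30, CPU 27, value 91
Best: 99 rps.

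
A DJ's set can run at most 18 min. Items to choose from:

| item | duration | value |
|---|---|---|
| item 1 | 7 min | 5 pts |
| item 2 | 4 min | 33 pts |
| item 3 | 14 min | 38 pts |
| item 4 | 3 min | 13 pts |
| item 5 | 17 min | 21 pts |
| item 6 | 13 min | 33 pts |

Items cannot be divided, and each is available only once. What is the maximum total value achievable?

Check high-value combinations within 18 min:
- item 2+item 3: duration 4+14=18, value 33+38=71
- item 2+item 6: duration 4+13=17, value 33+33=66
- item 1+item 2+item 4: duration 7+4+3=14, value 5+33+13=51
Best: 71 pts.

71 pts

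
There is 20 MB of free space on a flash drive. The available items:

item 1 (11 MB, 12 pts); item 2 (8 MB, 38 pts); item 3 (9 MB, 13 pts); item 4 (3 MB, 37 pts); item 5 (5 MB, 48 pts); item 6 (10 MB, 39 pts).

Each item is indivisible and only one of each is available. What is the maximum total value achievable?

124 pts

Check high-value combinations within 20 MB:
- item 4+item 5+item 6: size 3+5+10=18, value 37+48+39=124
- item 2+item 4+item 5: size 8+3+5=16, value 38+37+48=123
- item 3+item 4+item 5: size 9+3+5=17, value 13+37+48=98
Best: 124 pts.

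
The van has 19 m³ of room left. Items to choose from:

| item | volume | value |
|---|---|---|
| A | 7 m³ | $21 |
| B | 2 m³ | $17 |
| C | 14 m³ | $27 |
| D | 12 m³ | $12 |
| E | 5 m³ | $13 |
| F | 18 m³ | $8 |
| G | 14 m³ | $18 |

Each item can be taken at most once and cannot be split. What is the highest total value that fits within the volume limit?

$51

This is a 0/1 knapsack; check combinations near the capacity.
- A+B+E: volume 7+2+5=14, value 21+17+13=51
- B+C: volume 2+14=16, value 17+27=44
- B+D+E: volume 2+12+5=19, value 17+12+13=42
- C+E: volume 14+5=19, value 27+13=40
- A+B: volume 7+2=9, value 21+17=38
Best: $51.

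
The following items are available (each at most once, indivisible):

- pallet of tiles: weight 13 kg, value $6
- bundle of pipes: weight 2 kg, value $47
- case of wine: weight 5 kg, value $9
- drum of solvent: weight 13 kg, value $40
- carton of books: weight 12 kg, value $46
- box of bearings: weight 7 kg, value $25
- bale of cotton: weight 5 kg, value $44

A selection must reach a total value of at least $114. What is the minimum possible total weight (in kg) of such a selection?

14

Subsets with value ≥ 114, sorted by total weight:
- bundle of pipes+box of bearings+bale of cotton: weight 14, value 116
- bundle of pipes+carton of books+bale of cotton: weight 19, value 137
- bundle of pipes+case of wine+box of bearings+bale of cotton: weight 19, value 125
- bundle of pipes+drum of solvent+bale of cotton: weight 20, value 131
Minimum weight: 14 kg.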